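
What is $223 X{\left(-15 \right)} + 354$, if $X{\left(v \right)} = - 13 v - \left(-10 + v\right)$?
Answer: $49414$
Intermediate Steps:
$X{\left(v \right)} = 10 - 14 v$
$223 X{\left(-15 \right)} + 354 = 223 \left(10 - -210\right) + 354 = 223 \left(10 + 210\right) + 354 = 223 \cdot 220 + 354 = 49060 + 354 = 49414$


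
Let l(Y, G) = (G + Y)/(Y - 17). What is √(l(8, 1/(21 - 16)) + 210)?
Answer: 97*√5/15 ≈ 14.460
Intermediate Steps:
l(Y, G) = (G + Y)/(-17 + Y)
√(l(8, 1/(21 - 16)) + 210) = √((1/(21 - 16) + 8)/(-17 + 8) + 210) = √((1/5 + 8)/(-9) + 210) = √(-(⅕ + 8)/9 + 210) = √(-⅑*41/5 + 210) = √(-41/45 + 210) = √(9409/45) = 97*√5/15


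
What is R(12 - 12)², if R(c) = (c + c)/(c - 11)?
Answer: 0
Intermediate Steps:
R(c) = 2*c/(-11 + c) (R(c) = (2*c)/(-11 + c) = 2*c/(-11 + c))
R(12 - 12)² = (2*(12 - 12)/(-11 + (12 - 12)))² = (2*0/(-11 + 0))² = (2*0/(-11))² = (2*0*(-1/11))² = 0² = 0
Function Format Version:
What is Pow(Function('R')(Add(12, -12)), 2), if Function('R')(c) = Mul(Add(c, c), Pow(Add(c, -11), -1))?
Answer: 0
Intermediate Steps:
Function('R')(c) = Mul(2, c, Pow(Add(-11, c), -1)) (Function('R')(c) = Mul(Mul(2, c), Pow(Add(-11, c), -1)) = Mul(2, c, Pow(Add(-11, c), -1)))
Pow(Function('R')(Add(12, -12)), 2) = Pow(Mul(2, Add(12, -12), Pow(Add(-11, Add(12, -12)), -1)), 2) = Pow(Mul(2, 0, Pow(Add(-11, 0), -1)), 2) = Pow(Mul(2, 0, Pow(-11, -1)), 2) = Pow(Mul(2, 0, Rational(-1, 11)), 2) = Pow(0, 2) = 0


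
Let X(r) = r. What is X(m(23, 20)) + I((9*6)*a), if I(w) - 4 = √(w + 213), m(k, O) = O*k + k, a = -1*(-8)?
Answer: 487 + √645 ≈ 512.40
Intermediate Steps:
a = 8
m(k, O) = k + O*k
I(w) = 4 + √(213 + w) (I(w) = 4 + √(w + 213) = 4 + √(213 + w))
X(m(23, 20)) + I((9*6)*a) = 23*(1 + 20) + (4 + √(213 + (9*6)*8)) = 23*21 + (4 + √(213 + 54*8)) = 483 + (4 + √(213 + 432)) = 483 + (4 + √645) = 487 + √645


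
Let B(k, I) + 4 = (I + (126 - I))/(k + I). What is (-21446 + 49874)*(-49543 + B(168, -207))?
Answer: -18311981484/13 ≈ -1.4086e+9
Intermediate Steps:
B(k, I) = -4 + 126/(I + k) (B(k, I) = -4 + (I + (126 - I))/(k + I) = -4 + 126/(I + k))
(-21446 + 49874)*(-49543 + B(168, -207)) = (-21446 + 49874)*(-49543 + 2*(63 - 2*(-207) - 2*168)/(-207 + 168)) = 28428*(-49543 + 2*(63 + 414 - 336)/(-39)) = 28428*(-49543 + 2*(-1/39)*141) = 28428*(-49543 - 94/13) = 28428*(-644153/13) = -18311981484/13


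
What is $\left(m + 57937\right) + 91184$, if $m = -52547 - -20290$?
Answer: $116864$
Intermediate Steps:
$m = -32257$ ($m = -52547 + 20290 = -32257$)
$\left(m + 57937\right) + 91184 = \left(-32257 + 57937\right) + 91184 = 25680 + 91184 = 116864$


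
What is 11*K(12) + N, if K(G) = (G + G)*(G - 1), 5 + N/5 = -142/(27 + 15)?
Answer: 60104/21 ≈ 2862.1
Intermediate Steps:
N = -880/21 (N = -25 + 5*(-142/(27 + 15)) = -25 + 5*(-142/42) = -25 + 5*(-142*1/42) = -25 + 5*(-71/21) = -25 - 355/21 = -880/21 ≈ -41.905)
K(G) = 2*G*(-1 + G) (K(G) = (2*G)*(-1 + G) = 2*G*(-1 + G))
11*K(12) + N = 11*(2*12*(-1 + 12)) - 880/21 = 11*(2*12*11) - 880/21 = 11*264 - 880/21 = 2904 - 880/21 = 60104/21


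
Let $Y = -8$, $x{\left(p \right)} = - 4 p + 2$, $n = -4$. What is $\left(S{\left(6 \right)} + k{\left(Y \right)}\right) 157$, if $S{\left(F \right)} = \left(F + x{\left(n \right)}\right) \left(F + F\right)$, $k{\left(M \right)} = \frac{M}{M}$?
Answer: $45373$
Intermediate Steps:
$x{\left(p \right)} = 2 - 4 p$
$k{\left(M \right)} = 1$
$S{\left(F \right)} = 2 F \left(18 + F\right)$ ($S{\left(F \right)} = \left(F + \left(2 - -16\right)\right) \left(F + F\right) = \left(F + \left(2 + 16\right)\right) 2 F = \left(F + 18\right) 2 F = \left(18 + F\right) 2 F = 2 F \left(18 + F\right)$)
$\left(S{\left(6 \right)} + k{\left(Y \right)}\right) 157 = \left(2 \cdot 6 \left(18 + 6\right) + 1\right) 157 = \left(2 \cdot 6 \cdot 24 + 1\right) 157 = \left(288 + 1\right) 157 = 289 \cdot 157 = 45373$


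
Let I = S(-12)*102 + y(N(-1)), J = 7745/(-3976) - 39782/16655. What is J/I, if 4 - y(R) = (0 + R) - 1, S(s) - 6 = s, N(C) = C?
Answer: 95722069/13376496560 ≈ 0.0071560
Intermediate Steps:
S(s) = 6 + s
y(R) = 5 - R (y(R) = 4 - ((0 + R) - 1) = 4 - (R - 1) = 4 - (-1 + R) = 4 + (1 - R) = 5 - R)
J = -287166207/66220280 (J = 7745*(-1/3976) - 39782*1/16655 = -7745/3976 - 39782/16655 = -287166207/66220280 ≈ -4.3365)
I = -606 (I = (6 - 12)*102 + (5 - 1*(-1)) = -6*102 + (5 + 1) = -612 + 6 = -606)
J/I = -287166207/66220280/(-606) = -287166207/66220280*(-1/606) = 95722069/13376496560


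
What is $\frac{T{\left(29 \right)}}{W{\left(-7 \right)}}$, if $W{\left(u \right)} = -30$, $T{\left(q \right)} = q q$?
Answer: $- \frac{841}{30} \approx -28.033$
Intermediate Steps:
$T{\left(q \right)} = q^{2}$
$\frac{T{\left(29 \right)}}{W{\left(-7 \right)}} = \frac{29^{2}}{-30} = 841 \left(- \frac{1}{30}\right) = - \frac{841}{30}$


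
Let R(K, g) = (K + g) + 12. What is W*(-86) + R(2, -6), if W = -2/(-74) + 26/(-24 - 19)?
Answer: 2134/37 ≈ 57.676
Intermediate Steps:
R(K, g) = 12 + K + g
W = -919/1591 (W = -2*(-1/74) + 26/(-43) = 1/37 + 26*(-1/43) = 1/37 - 26/43 = -919/1591 ≈ -0.57762)
W*(-86) + R(2, -6) = -919/1591*(-86) + (12 + 2 - 6) = 1838/37 + 8 = 2134/37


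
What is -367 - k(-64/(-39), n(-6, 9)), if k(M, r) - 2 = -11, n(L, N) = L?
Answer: -358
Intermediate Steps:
k(M, r) = -9 (k(M, r) = 2 - 11 = -9)
-367 - k(-64/(-39), n(-6, 9)) = -367 - 1*(-9) = -367 + 9 = -358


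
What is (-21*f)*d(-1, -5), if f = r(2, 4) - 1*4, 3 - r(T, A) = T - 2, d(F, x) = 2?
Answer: 42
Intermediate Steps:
r(T, A) = 5 - T (r(T, A) = 3 - (T - 2) = 3 - (-2 + T) = 3 + (2 - T) = 5 - T)
f = -1 (f = (5 - 1*2) - 1*4 = (5 - 2) - 4 = 3 - 4 = -1)
(-21*f)*d(-1, -5) = -21*(-1)*2 = 21*2 = 42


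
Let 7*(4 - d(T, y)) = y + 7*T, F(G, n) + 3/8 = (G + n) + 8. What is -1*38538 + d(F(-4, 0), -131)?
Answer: -2157059/56 ≈ -38519.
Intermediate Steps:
F(G, n) = 61/8 + G + n (F(G, n) = -3/8 + ((G + n) + 8) = -3/8 + (8 + G + n) = 61/8 + G + n)
d(T, y) = 4 - T - y/7 (d(T, y) = 4 - (y + 7*T)/7 = 4 + (-T - y/7) = 4 - T - y/7)
-1*38538 + d(F(-4, 0), -131) = -1*38538 + (4 - (61/8 - 4 + 0) - 1/7*(-131)) = -38538 + (4 - 1*29/8 + 131/7) = -38538 + (4 - 29/8 + 131/7) = -38538 + 1069/56 = -2157059/56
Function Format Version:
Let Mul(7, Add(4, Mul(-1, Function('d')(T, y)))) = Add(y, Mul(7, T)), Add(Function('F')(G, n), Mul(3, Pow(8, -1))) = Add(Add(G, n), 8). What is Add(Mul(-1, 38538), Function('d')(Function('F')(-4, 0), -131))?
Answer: Rational(-2157059, 56) ≈ -38519.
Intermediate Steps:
Function('F')(G, n) = Add(Rational(61, 8), G, n) (Function('F')(G, n) = Add(Rational(-3, 8), Add(Add(G, n), 8)) = Add(Rational(-3, 8), Add(8, G, n)) = Add(Rational(61, 8), G, n))
Function('d')(T, y) = Add(4, Mul(-1, T), Mul(Rational(-1, 7), y)) (Function('d')(T, y) = Add(4, Mul(Rational(-1, 7), Add(y, Mul(7, T)))) = Add(4, Add(Mul(-1, T), Mul(Rational(-1, 7), y))) = Add(4, Mul(-1, T), Mul(Rational(-1, 7), y)))
Add(Mul(-1, 38538), Function('d')(Function('F')(-4, 0), -131)) = Add(Mul(-1, 38538), Add(4, Mul(-1, Add(Rational(61, 8), -4, 0)), Mul(Rational(-1, 7), -131))) = Add(-38538, Add(4, Mul(-1, Rational(29, 8)), Rational(131, 7))) = Add(-38538, Add(4, Rational(-29, 8), Rational(131, 7))) = Add(-38538, Rational(1069, 56)) = Rational(-2157059, 56)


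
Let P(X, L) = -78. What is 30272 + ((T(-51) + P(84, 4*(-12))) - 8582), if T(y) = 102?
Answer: 21714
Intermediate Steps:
30272 + ((T(-51) + P(84, 4*(-12))) - 8582) = 30272 + ((102 - 78) - 8582) = 30272 + (24 - 8582) = 30272 - 8558 = 21714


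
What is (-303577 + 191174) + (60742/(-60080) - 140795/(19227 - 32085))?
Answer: -21706152679739/193127160 ≈ -1.1239e+5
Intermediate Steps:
(-303577 + 191174) + (60742/(-60080) - 140795/(19227 - 32085)) = -112403 + (60742*(-1/60080) - 140795/(-12858)) = -112403 + (-30371/30040 - 140795*(-1/12858)) = -112403 + (-30371/30040 + 140795/12858) = -112403 + 1919485741/193127160 = -21706152679739/193127160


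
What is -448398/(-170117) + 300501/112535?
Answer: 101580797547/19144116595 ≈ 5.3061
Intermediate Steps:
-448398/(-170117) + 300501/112535 = -448398*(-1/170117) + 300501*(1/112535) = 448398/170117 + 300501/112535 = 101580797547/19144116595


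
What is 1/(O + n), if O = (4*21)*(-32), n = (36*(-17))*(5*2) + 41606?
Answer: 1/32798 ≈ 3.0490e-5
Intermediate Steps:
n = 35486 (n = -612*10 + 41606 = -6120 + 41606 = 35486)
O = -2688 (O = 84*(-32) = -2688)
1/(O + n) = 1/(-2688 + 35486) = 1/32798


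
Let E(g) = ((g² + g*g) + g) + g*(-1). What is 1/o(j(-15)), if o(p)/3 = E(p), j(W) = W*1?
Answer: 1/1350 ≈ 0.00074074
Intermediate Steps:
j(W) = W
E(g) = 2*g² (E(g) = ((g² + g²) + g) - g = (2*g² + g) - g = (g + 2*g²) - g = 2*g²)
o(p) = 6*p² (o(p) = 3*(2*p²) = 6*p²)
1/o(j(-15)) = 1/(6*(-15)²) = 1/(6*225) = 1/1350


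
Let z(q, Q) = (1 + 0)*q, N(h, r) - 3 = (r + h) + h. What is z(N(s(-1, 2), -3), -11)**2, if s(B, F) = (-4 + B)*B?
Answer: 100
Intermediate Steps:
s(B, F) = B*(-4 + B)
N(h, r) = 3 + r + 2*h (N(h, r) = 3 + ((r + h) + h) = 3 + ((h + r) + h) = 3 + (r + 2*h) = 3 + r + 2*h)
z(q, Q) = q (z(q, Q) = 1*q = q)
z(N(s(-1, 2), -3), -11)**2 = (3 - 3 + 2*(-(-4 - 1)))**2 = (3 - 3 + 2*(-1*(-5)))**2 = (3 - 3 + 2*5)**2 = (3 - 3 + 10)**2 = 10**2 = 100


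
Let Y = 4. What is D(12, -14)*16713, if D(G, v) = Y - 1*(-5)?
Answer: 150417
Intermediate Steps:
D(G, v) = 9 (D(G, v) = 4 - 1*(-5) = 4 + 5 = 9)
D(12, -14)*16713 = 9*16713 = 150417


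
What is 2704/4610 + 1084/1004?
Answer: 964007/578555 ≈ 1.6662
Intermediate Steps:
2704/4610 + 1084/1004 = 2704*(1/4610) + 1084*(1/1004) = 1352/2305 + 271/251 = 964007/578555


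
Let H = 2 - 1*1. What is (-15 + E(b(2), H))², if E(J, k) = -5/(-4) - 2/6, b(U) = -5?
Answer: 28561/144 ≈ 198.34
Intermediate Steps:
H = 1 (H = 2 - 1 = 1)
E(J, k) = 11/12 (E(J, k) = -5*(-¼) - 2*⅙ = 5/4 - ⅓ = 11/12)
(-15 + E(b(2), H))² = (-15 + 11/12)² = (-169/12)² = 28561/144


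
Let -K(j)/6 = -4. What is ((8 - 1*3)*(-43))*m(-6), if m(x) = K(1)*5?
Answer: -25800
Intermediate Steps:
K(j) = 24 (K(j) = -6*(-4) = 24)
m(x) = 120 (m(x) = 24*5 = 120)
((8 - 1*3)*(-43))*m(-6) = ((8 - 1*3)*(-43))*120 = ((8 - 3)*(-43))*120 = (5*(-43))*120 = -215*120 = -25800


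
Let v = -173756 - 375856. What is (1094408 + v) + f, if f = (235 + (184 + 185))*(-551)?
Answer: 211992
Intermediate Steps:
v = -549612
f = -332804 (f = (235 + 369)*(-551) = 604*(-551) = -332804)
(1094408 + v) + f = (1094408 - 549612) - 332804 = 544796 - 332804 = 211992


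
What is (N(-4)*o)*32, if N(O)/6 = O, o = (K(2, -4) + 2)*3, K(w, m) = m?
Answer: 4608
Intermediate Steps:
o = -6 (o = (-4 + 2)*3 = -2*3 = -6)
N(O) = 6*O
(N(-4)*o)*32 = ((6*(-4))*(-6))*32 = -24*(-6)*32 = 144*32 = 4608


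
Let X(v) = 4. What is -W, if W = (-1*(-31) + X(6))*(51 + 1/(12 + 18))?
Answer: -10717/6 ≈ -1786.2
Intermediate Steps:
W = 10717/6 (W = (-1*(-31) + 4)*(51 + 1/(12 + 18)) = (31 + 4)*(51 + 1/30) = 35*(51 + 1/30) = 35*(1531/30) = 10717/6 ≈ 1786.2)
-W = -1*10717/6 = -10717/6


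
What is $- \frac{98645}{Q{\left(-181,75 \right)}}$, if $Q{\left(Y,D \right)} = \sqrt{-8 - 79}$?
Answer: $\frac{98645 i \sqrt{87}}{87} \approx 10576.0 i$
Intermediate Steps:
$Q{\left(Y,D \right)} = i \sqrt{87}$ ($Q{\left(Y,D \right)} = \sqrt{-87} = i \sqrt{87}$)
$- \frac{98645}{Q{\left(-181,75 \right)}} = - \frac{98645}{i \sqrt{87}} = - 98645 \left(- \frac{i \sqrt{87}}{87}\right) = \frac{98645 i \sqrt{87}}{87}$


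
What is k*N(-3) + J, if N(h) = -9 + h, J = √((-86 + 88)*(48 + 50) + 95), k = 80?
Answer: -960 + √291 ≈ -942.94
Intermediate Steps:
J = √291 (J = √(2*98 + 95) = √(196 + 95) = √291 ≈ 17.059)
k*N(-3) + J = 80*(-9 - 3) + √291 = 80*(-12) + √291 = -960 + √291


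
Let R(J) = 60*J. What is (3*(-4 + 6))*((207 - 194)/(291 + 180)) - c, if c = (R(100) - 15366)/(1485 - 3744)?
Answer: -470576/118221 ≈ -3.9805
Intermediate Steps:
c = 3122/753 (c = (60*100 - 15366)/(1485 - 3744) = (6000 - 15366)/(-2259) = -9366*(-1/2259) = 3122/753 ≈ 4.1461)
(3*(-4 + 6))*((207 - 194)/(291 + 180)) - c = (3*(-4 + 6))*((207 - 194)/(291 + 180)) - 1*3122/753 = (3*2)*(13/471) - 3122/753 = 6*(13*(1/471)) - 3122/753 = 6*(13/471) - 3122/753 = 26/157 - 3122/753 = -470576/118221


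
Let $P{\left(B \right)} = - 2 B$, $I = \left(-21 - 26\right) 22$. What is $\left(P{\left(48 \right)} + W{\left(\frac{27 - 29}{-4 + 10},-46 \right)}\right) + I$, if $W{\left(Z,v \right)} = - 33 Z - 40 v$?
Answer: $721$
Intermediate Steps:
$I = -1034$ ($I = \left(-47\right) 22 = -1034$)
$W{\left(Z,v \right)} = - 40 v - 33 Z$
$\left(P{\left(48 \right)} + W{\left(\frac{27 - 29}{-4 + 10},-46 \right)}\right) + I = \left(\left(-2\right) 48 - \left(-1840 + 33 \frac{27 - 29}{-4 + 10}\right)\right) - 1034 = \left(-96 + \left(1840 - 33 \left(- \frac{2}{6}\right)\right)\right) - 1034 = \left(-96 + \left(1840 - 33 \left(\left(-2\right) \frac{1}{6}\right)\right)\right) - 1034 = \left(-96 + \left(1840 - -11\right)\right) - 1034 = \left(-96 + \left(1840 + 11\right)\right) - 1034 = \left(-96 + 1851\right) - 1034 = 1755 - 1034 = 721$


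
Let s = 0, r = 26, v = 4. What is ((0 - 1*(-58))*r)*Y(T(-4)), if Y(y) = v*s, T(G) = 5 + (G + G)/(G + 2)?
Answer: 0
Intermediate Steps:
T(G) = 5 + 2*G/(2 + G) (T(G) = 5 + (2*G)/(2 + G) = 5 + 2*G/(2 + G))
Y(y) = 0 (Y(y) = 4*0 = 0)
((0 - 1*(-58))*r)*Y(T(-4)) = ((0 - 1*(-58))*26)*0 = ((0 + 58)*26)*0 = (58*26)*0 = 1508*0 = 0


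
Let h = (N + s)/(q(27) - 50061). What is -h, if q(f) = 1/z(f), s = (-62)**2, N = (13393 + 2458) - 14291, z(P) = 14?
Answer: 75656/700853 ≈ 0.10795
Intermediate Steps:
N = 1560 (N = 15851 - 14291 = 1560)
s = 3844
q(f) = 1/14
h = -75656/700853 (h = (1560 + 3844)/(1/14 - 50061) = 5404/(-700853/14) = 5404*(-14/700853) = -75656/700853 ≈ -0.10795)
-h = -1*(-75656/700853) = 75656/700853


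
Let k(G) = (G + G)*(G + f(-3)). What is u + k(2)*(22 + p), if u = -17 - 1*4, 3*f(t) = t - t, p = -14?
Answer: 43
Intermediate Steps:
f(t) = 0 (f(t) = (t - t)/3 = (1/3)*0 = 0)
u = -21 (u = -17 - 4 = -21)
k(G) = 2*G**2 (k(G) = (G + G)*(G + 0) = (2*G)*G = 2*G**2)
u + k(2)*(22 + p) = -21 + (2*2**2)*(22 - 14) = -21 + (2*4)*8 = -21 + 8*8 = -21 + 64 = 43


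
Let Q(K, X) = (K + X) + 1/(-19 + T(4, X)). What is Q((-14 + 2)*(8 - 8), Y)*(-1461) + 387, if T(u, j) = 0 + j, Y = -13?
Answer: 621621/32 ≈ 19426.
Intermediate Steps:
T(u, j) = j
Q(K, X) = K + X + 1/(-19 + X) (Q(K, X) = (K + X) + 1/(-19 + X) = K + X + 1/(-19 + X))
Q((-14 + 2)*(8 - 8), Y)*(-1461) + 387 = ((1 + (-13)² - 19*(-14 + 2)*(8 - 8) - 19*(-13) + ((-14 + 2)*(8 - 8))*(-13))/(-19 - 13))*(-1461) + 387 = ((1 + 169 - (-228)*0 + 247 - 12*0*(-13))/(-32))*(-1461) + 387 = -(1 + 169 - 19*0 + 247 + 0*(-13))/32*(-1461) + 387 = -(1 + 169 + 0 + 247 + 0)/32*(-1461) + 387 = -1/32*417*(-1461) + 387 = -417/32*(-1461) + 387 = 609237/32 + 387 = 621621/32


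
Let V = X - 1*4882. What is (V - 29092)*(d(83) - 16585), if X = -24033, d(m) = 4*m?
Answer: 942787771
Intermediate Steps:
V = -28915 (V = -24033 - 1*4882 = -24033 - 4882 = -28915)
(V - 29092)*(d(83) - 16585) = (-28915 - 29092)*(4*83 - 16585) = -58007*(332 - 16585) = -58007*(-16253) = 942787771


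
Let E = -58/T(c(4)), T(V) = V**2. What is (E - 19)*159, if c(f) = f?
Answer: -28779/8 ≈ -3597.4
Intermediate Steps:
E = -29/8 (E = -58/(4**2) = -58/16 = -58*1/16 = -29/8 ≈ -3.6250)
(E - 19)*159 = (-29/8 - 19)*159 = -181/8*159 = -28779/8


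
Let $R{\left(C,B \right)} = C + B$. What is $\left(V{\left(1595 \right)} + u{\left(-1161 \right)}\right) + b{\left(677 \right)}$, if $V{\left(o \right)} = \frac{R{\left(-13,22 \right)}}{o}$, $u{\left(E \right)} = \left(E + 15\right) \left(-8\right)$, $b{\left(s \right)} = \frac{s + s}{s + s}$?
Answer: $\frac{14624564}{1595} \approx 9169.0$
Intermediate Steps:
$R{\left(C,B \right)} = B + C$
$b{\left(s \right)} = 1$ ($b{\left(s \right)} = \frac{2 s}{2 s} = 2 s \frac{1}{2 s} = 1$)
$u{\left(E \right)} = -120 - 8 E$ ($u{\left(E \right)} = \left(15 + E\right) \left(-8\right) = -120 - 8 E$)
$V{\left(o \right)} = \frac{9}{o}$ ($V{\left(o \right)} = \frac{22 - 13}{o} = \frac{9}{o}$)
$\left(V{\left(1595 \right)} + u{\left(-1161 \right)}\right) + b{\left(677 \right)} = \left(\frac{9}{1595} - -9168\right) + 1 = \left(9 \cdot \frac{1}{1595} + \left(-120 + 9288\right)\right) + 1 = \left(\frac{9}{1595} + 9168\right) + 1 = \frac{14622969}{1595} + 1 = \frac{14624564}{1595}$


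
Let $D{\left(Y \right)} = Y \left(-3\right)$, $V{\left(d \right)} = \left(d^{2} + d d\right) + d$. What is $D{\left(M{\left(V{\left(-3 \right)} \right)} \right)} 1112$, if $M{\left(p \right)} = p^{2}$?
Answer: $-750600$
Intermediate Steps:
$V{\left(d \right)} = d + 2 d^{2}$ ($V{\left(d \right)} = \left(d^{2} + d^{2}\right) + d = 2 d^{2} + d = d + 2 d^{2}$)
$D{\left(Y \right)} = - 3 Y$
$D{\left(M{\left(V{\left(-3 \right)} \right)} \right)} 1112 = - 3 \left(- 3 \left(1 + 2 \left(-3\right)\right)\right)^{2} \cdot 1112 = - 3 \left(- 3 \left(1 - 6\right)\right)^{2} \cdot 1112 = - 3 \left(\left(-3\right) \left(-5\right)\right)^{2} \cdot 1112 = - 3 \cdot 15^{2} \cdot 1112 = \left(-3\right) 225 \cdot 1112 = \left(-675\right) 1112 = -750600$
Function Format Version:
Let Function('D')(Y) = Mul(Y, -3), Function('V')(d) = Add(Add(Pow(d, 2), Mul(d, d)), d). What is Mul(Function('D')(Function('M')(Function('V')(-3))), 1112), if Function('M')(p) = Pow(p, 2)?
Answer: -750600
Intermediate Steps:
Function('V')(d) = Add(d, Mul(2, Pow(d, 2))) (Function('V')(d) = Add(Add(Pow(d, 2), Pow(d, 2)), d) = Add(Mul(2, Pow(d, 2)), d) = Add(d, Mul(2, Pow(d, 2))))
Function('D')(Y) = Mul(-3, Y)
Mul(Function('D')(Function('M')(Function('V')(-3))), 1112) = Mul(Mul(-3, Pow(Mul(-3, Add(1, Mul(2, -3))), 2)), 1112) = Mul(Mul(-3, Pow(Mul(-3, Add(1, -6)), 2)), 1112) = Mul(Mul(-3, Pow(Mul(-3, -5), 2)), 1112) = Mul(Mul(-3, Pow(15, 2)), 1112) = Mul(Mul(-3, 225), 1112) = Mul(-675, 1112) = -750600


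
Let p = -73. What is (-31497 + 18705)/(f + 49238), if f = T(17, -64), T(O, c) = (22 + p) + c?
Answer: -12792/49123 ≈ -0.26041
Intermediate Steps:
T(O, c) = -51 + c (T(O, c) = (22 - 73) + c = -51 + c)
f = -115 (f = -51 - 64 = -115)
(-31497 + 18705)/(f + 49238) = (-31497 + 18705)/(-115 + 49238) = -12792/49123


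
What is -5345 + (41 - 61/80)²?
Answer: -23846039/6400 ≈ -3725.9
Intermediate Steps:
-5345 + (41 - 61/80)² = -5345 + (3219/80)² = -5345 + 10361961/6400 = -23846039/6400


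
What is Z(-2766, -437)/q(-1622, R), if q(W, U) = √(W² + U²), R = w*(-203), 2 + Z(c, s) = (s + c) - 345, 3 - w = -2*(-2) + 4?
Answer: -3550*√3661109/3661109 ≈ -1.8553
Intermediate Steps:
w = -5 (w = 3 - (-2*(-2) + 4) = 3 - (4 + 4) = 3 - 1*8 = 3 - 8 = -5)
Z(c, s) = -347 + c + s (Z(c, s) = -2 + ((s + c) - 345) = -2 + ((c + s) - 345) = -2 + (-345 + c + s) = -347 + c + s)
R = 1015 (R = -5*(-203) = 1015)
q(W, U) = √(U² + W²)
Z(-2766, -437)/q(-1622, R) = (-347 - 2766 - 437)/(√(1015² + (-1622)²)) = -3550/√(1030225 + 2630884) = -3550*√3661109/3661109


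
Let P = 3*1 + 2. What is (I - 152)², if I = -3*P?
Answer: 27889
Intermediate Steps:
P = 5 (P = 3 + 2 = 5)
I = -15 (I = -3*5 = -15)
(I - 152)² = (-15 - 152)² = (-167)² = 27889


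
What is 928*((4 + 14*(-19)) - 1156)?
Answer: -1315904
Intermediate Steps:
928*((4 + 14*(-19)) - 1156) = 928*((4 - 266) - 1156) = 928*(-262 - 1156) = 928*(-1418) = -1315904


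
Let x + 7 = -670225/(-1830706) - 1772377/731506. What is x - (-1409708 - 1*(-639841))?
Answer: 257743131831216912/334793105809 ≈ 7.6986e+5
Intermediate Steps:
x = -3032158640491/334793105809 (x = -7 + (-670225/(-1830706) - 1772377/731506) = -7 + (-670225*(-1/1830706) - 1772377*1/731506) = -7 + (670225/1830706 - 1772377/731506) = -7 - 688606899828/334793105809 = -3032158640491/334793105809 ≈ -9.0568)
x - (-1409708 - 1*(-639841)) = -3032158640491/334793105809 - (-1409708 - 1*(-639841)) = -3032158640491/334793105809 - (-1409708 + 639841) = -3032158640491/334793105809 - 1*(-769867) = -3032158640491/334793105809 + 769867 = 257743131831216912/334793105809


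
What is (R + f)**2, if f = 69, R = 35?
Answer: 10816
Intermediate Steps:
(R + f)**2 = (35 + 69)**2 = 104**2 = 10816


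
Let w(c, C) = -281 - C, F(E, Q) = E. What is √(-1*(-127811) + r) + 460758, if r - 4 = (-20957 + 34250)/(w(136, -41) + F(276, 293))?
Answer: 460758 + √512737/2 ≈ 4.6112e+5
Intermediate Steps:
r = 1493/4 (r = 4 + (-20957 + 34250)/((-281 - 1*(-41)) + 276) = 4 + 13293/((-281 + 41) + 276) = 4 + 13293/(-240 + 276) = 4 + 13293/36 = 4 + 13293*(1/36) = 4 + 1477/4 = 1493/4 ≈ 373.25)
√(-1*(-127811) + r) + 460758 = √(-1*(-127811) + 1493/4) + 460758 = √(127811 + 1493/4) + 460758 = √(512737/4) + 460758 = √512737/2 + 460758 = 460758 + √512737/2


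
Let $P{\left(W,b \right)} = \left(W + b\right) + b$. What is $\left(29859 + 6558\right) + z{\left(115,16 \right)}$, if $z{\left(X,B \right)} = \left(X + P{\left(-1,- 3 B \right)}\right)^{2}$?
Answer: $36741$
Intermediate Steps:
$P{\left(W,b \right)} = W + 2 b$
$z{\left(X,B \right)} = \left(-1 + X - 6 B\right)^{2}$ ($z{\left(X,B \right)} = \left(X + \left(-1 + 2 \left(- 3 B\right)\right)\right)^{2} = \left(X - \left(1 + 6 B\right)\right)^{2} = \left(-1 + X - 6 B\right)^{2}$)
$\left(29859 + 6558\right) + z{\left(115,16 \right)} = \left(29859 + 6558\right) + \left(-1 + 115 - 96\right)^{2} = 36417 + \left(-1 + 115 - 96\right)^{2} = 36417 + 18^{2} = 36417 + 324 = 36741$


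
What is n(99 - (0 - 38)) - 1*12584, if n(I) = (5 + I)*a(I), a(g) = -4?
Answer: -13152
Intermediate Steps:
n(I) = -20 - 4*I (n(I) = (5 + I)*(-4) = -20 - 4*I)
n(99 - (0 - 38)) - 1*12584 = (-20 - 4*(99 - (0 - 38))) - 1*12584 = (-20 - 4*(99 - 1*(-38))) - 12584 = (-20 - 4*(99 + 38)) - 12584 = (-20 - 4*137) - 12584 = (-20 - 548) - 12584 = -568 - 12584 = -13152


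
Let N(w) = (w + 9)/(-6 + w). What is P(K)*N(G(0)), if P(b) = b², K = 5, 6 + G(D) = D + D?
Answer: -25/4 ≈ -6.2500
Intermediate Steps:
G(D) = -6 + 2*D (G(D) = -6 + (D + D) = -6 + 2*D)
N(w) = (9 + w)/(-6 + w)
P(K)*N(G(0)) = 5²*((9 + (-6 + 2*0))/(-6 + (-6 + 2*0))) = 25*((9 + (-6 + 0))/(-6 + (-6 + 0))) = 25*((9 - 6)/(-6 - 6)) = 25*(3/(-12)) = 25*(-1/12*3) = 25*(-¼) = -25/4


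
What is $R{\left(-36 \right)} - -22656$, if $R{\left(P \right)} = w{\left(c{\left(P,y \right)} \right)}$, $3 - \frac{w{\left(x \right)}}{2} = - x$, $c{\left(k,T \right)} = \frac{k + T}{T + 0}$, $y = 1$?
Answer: $22592$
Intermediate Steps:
$c{\left(k,T \right)} = \frac{T + k}{T}$
$w{\left(x \right)} = 6 + 2 x$ ($w{\left(x \right)} = 6 - 2 \left(- x\right) = 6 + 2 x$)
$R{\left(P \right)} = 8 + 2 P$ ($R{\left(P \right)} = 6 + 2 \frac{1 + P}{1} = 6 + 2 \cdot 1 \left(1 + P\right) = 6 + 2 \left(1 + P\right) = 6 + \left(2 + 2 P\right) = 8 + 2 P$)
$R{\left(-36 \right)} - -22656 = \left(8 + 2 \left(-36\right)\right) - -22656 = \left(8 - 72\right) + 22656 = -64 + 22656 = 22592$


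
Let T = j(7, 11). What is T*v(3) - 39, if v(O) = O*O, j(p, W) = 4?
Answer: -3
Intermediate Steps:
v(O) = O²
T = 4
T*v(3) - 39 = 4*3² - 39 = 4*9 - 39 = 36 - 39 = -3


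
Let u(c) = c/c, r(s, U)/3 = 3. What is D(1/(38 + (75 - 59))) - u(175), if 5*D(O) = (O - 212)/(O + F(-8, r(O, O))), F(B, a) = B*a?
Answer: -7988/19435 ≈ -0.41101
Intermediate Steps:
r(s, U) = 9 (r(s, U) = 3*3 = 9)
u(c) = 1
D(O) = (-212 + O)/(5*(-72 + O)) (D(O) = ((O - 212)/(O - 8*9))/5 = ((-212 + O)/(O - 72))/5 = ((-212 + O)/(-72 + O))/5 = (-212 + O)/(5*(-72 + O)))
D(1/(38 + (75 - 59))) - u(175) = (-212 + 1/(38 + (75 - 59)))/(5*(-72 + 1/(38 + (75 - 59)))) - 1*1 = (-212 + 1/(38 + 16))/(5*(-72 + 1/(38 + 16))) - 1 = (-212 + 1/54)/(5*(-72 + 1/54)) - 1 = (⅕)*(-11447/54)/(-3887/54) - 1 = (⅕)*(-54/3887)*(-11447/54) - 1 = 11447/19435 - 1 = -7988/19435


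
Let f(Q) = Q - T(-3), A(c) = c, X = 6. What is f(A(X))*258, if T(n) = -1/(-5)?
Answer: 7482/5 ≈ 1496.4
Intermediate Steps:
T(n) = ⅕ (T(n) = -1*(-⅕) = ⅕)
f(Q) = -⅕ + Q (f(Q) = Q - 1*⅕ = Q - ⅕ = -⅕ + Q)
f(A(X))*258 = (-⅕ + 6)*258 = (29/5)*258 = 7482/5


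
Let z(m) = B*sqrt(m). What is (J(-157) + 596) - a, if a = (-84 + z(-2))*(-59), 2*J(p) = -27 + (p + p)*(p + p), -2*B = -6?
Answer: 89849/2 + 177*I*sqrt(2) ≈ 44925.0 + 250.32*I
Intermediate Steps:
B = 3 (B = -1/2*(-6) = 3)
J(p) = -27/2 + 2*p**2 (J(p) = (-27 + (p + p)*(p + p))/2 = (-27 + (2*p)*(2*p))/2 = (-27 + 4*p**2)/2 = -27/2 + 2*p**2)
z(m) = 3*sqrt(m)
a = 4956 - 177*I*sqrt(2) (a = (-84 + 3*sqrt(-2))*(-59) = (-84 + 3*(I*sqrt(2)))*(-59) = (-84 + 3*I*sqrt(2))*(-59) = 4956 - 177*I*sqrt(2) ≈ 4956.0 - 250.32*I)
(J(-157) + 596) - a = ((-27/2 + 2*(-157)**2) + 596) - (4956 - 177*I*sqrt(2)) = ((-27/2 + 2*24649) + 596) + (-4956 + 177*I*sqrt(2)) = ((-27/2 + 49298) + 596) + (-4956 + 177*I*sqrt(2)) = (98569/2 + 596) + (-4956 + 177*I*sqrt(2)) = 99761/2 + (-4956 + 177*I*sqrt(2)) = 89849/2 + 177*I*sqrt(2)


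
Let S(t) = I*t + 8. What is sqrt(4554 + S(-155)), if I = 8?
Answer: sqrt(3322) ≈ 57.637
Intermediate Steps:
S(t) = 8 + 8*t (S(t) = 8*t + 8 = 8 + 8*t)
sqrt(4554 + S(-155)) = sqrt(4554 + (8 + 8*(-155))) = sqrt(4554 + (8 - 1240)) = sqrt(4554 - 1232) = sqrt(3322)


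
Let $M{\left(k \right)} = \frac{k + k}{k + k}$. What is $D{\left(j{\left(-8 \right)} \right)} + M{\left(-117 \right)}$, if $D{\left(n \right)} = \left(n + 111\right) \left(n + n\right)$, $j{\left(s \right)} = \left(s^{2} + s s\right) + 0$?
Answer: $61185$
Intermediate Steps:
$M{\left(k \right)} = 1$ ($M{\left(k \right)} = \frac{2 k}{2 k} = 2 k \frac{1}{2 k} = 1$)
$j{\left(s \right)} = 2 s^{2}$ ($j{\left(s \right)} = \left(s^{2} + s^{2}\right) + 0 = 2 s^{2} + 0 = 2 s^{2}$)
$D{\left(n \right)} = 2 n \left(111 + n\right)$ ($D{\left(n \right)} = \left(111 + n\right) 2 n = 2 n \left(111 + n\right)$)
$D{\left(j{\left(-8 \right)} \right)} + M{\left(-117 \right)} = 2 \cdot 2 \left(-8\right)^{2} \left(111 + 2 \left(-8\right)^{2}\right) + 1 = 2 \cdot 2 \cdot 64 \left(111 + 2 \cdot 64\right) + 1 = 2 \cdot 128 \left(111 + 128\right) + 1 = 2 \cdot 128 \cdot 239 + 1 = 61184 + 1 = 61185$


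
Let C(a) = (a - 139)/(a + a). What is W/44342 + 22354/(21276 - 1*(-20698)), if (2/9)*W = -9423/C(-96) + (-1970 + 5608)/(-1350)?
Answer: -1633692162811/6560769155700 ≈ -0.24901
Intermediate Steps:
C(a) = (-139 + a)/(2*a) (C(a) = (-139 + a)/((2*a)) = (-139 + a)*(1/(2*a)) = (-139 + a)/(2*a))
W = -244329653/7050 (W = 9*(-9423*(-192/(-139 - 96)) + (-1970 + 5608)/(-1350))/2 = 9*(-9423/((½)*(-1/96)*(-235)) + 3638*(-1/1350))/2 = 9*(-9423/235/192 - 1819/675)/2 = 9*(-9423*192/235 - 1819/675)/2 = 9*(-1809216/235 - 1819/675)/2 = (9/2)*(-244329653/31725) = -244329653/7050 ≈ -34657.)
W/44342 + 22354/(21276 - 1*(-20698)) = -244329653/7050/44342 + 22354/(21276 - 1*(-20698)) = -244329653/7050*1/44342 + 22354/(21276 + 20698) = -244329653/312611100 + 22354/41974 = -244329653/312611100 + 22354*(1/41974) = -244329653/312611100 + 11177/20987 = -1633692162811/6560769155700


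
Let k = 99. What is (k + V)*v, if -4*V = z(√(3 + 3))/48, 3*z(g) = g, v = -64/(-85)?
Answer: 6336/85 - √6/765 ≈ 74.538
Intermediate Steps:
v = 64/85 (v = -64*(-1/85) = 64/85 ≈ 0.75294)
z(g) = g/3
V = -√6/576 (V = -√(3 + 3)/3/(4*48) = -√6/3/(4*48) = -√6/576 ≈ -0.0042526)
(k + V)*v = (99 - √6/576)*(64/85) = 6336/85 - √6/765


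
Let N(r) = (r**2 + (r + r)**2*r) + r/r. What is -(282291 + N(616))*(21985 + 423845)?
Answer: -417136975045560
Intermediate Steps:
N(r) = 1 + r**2 + 4*r**3 (N(r) = (r**2 + (2*r)**2*r) + 1 = (r**2 + (4*r**2)*r) + 1 = (r**2 + 4*r**3) + 1 = 1 + r**2 + 4*r**3)
-(282291 + N(616))*(21985 + 423845) = -(282291 + (1 + 616**2 + 4*616**3))*(21985 + 423845) = -(282291 + (1 + 379456 + 4*233744896))*445830 = -(282291 + (1 + 379456 + 934979584))*445830 = -(282291 + 935359041)*445830 = -935641332*445830 = -1*417136975045560 = -417136975045560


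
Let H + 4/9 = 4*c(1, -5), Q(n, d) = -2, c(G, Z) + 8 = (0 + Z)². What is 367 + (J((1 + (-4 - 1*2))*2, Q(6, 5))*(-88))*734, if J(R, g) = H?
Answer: -39268633/9 ≈ -4.3632e+6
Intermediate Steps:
c(G, Z) = -8 + Z² (c(G, Z) = -8 + (0 + Z)² = -8 + Z²)
H = 608/9 (H = -4/9 + 4*(-8 + (-5)²) = -4/9 + 4*(-8 + 25) = -4/9 + 4*17 = -4/9 + 68 = 608/9 ≈ 67.556)
J(R, g) = 608/9
367 + (J((1 + (-4 - 1*2))*2, Q(6, 5))*(-88))*734 = 367 + ((608/9)*(-88))*734 = 367 - 53504/9*734 = 367 - 39271936/9 = -39268633/9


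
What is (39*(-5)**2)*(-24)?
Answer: -23400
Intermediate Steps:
(39*(-5)**2)*(-24) = (39*25)*(-24) = 975*(-24) = -23400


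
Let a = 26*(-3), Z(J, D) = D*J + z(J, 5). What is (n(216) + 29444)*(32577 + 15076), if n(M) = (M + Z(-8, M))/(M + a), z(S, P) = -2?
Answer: 96777476987/69 ≈ 1.4026e+9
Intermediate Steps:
Z(J, D) = -2 + D*J (Z(J, D) = D*J - 2 = -2 + D*J)
a = -78
n(M) = (-2 - 7*M)/(-78 + M) (n(M) = (M + (-2 + M*(-8)))/(M - 78) = (M + (-2 - 8*M))/(-78 + M) = (-2 - 7*M)/(-78 + M))
(n(216) + 29444)*(32577 + 15076) = ((-2 - 7*216)/(-78 + 216) + 29444)*(32577 + 15076) = ((-2 - 1512)/138 + 29444)*47653 = ((1/138)*(-1514) + 29444)*47653 = (-757/69 + 29444)*47653 = (2030879/69)*47653 = 96777476987/69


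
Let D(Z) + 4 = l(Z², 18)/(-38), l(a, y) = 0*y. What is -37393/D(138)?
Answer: 37393/4 ≈ 9348.3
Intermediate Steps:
l(a, y) = 0
D(Z) = -4 (D(Z) = -4 + 0/(-38) = -4 + 0*(-1/38) = -4 + 0 = -4)
-37393/D(138) = -37393/(-4) = -37393*(-¼) = 37393/4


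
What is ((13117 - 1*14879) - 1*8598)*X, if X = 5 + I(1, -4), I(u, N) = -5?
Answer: 0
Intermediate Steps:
X = 0 (X = 5 - 5 = 0)
((13117 - 1*14879) - 1*8598)*X = ((13117 - 1*14879) - 1*8598)*0 = ((13117 - 14879) - 8598)*0 = (-1762 - 8598)*0 = -10360*0 = 0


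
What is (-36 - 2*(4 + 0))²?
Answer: 1936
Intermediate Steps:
(-36 - 2*(4 + 0))² = (-36 - 2*4)² = (-36 - 8)² = (-44)² = 1936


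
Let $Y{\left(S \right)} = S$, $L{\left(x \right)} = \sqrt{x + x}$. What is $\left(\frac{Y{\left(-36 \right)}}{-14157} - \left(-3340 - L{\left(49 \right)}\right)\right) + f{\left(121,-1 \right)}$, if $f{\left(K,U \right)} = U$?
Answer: $\frac{5252251}{1573} + 7 \sqrt{2} \approx 3348.9$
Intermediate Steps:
$L{\left(x \right)} = \sqrt{2} \sqrt{x}$ ($L{\left(x \right)} = \sqrt{2 x} = \sqrt{2} \sqrt{x}$)
$\left(\frac{Y{\left(-36 \right)}}{-14157} - \left(-3340 - L{\left(49 \right)}\right)\right) + f{\left(121,-1 \right)} = \left(- \frac{36}{-14157} + \left(11043 - \left(7703 - \sqrt{2} \sqrt{49}\right)\right)\right) - 1 = \left(\left(-36\right) \left(- \frac{1}{14157}\right) + \left(11043 - \left(7703 - \sqrt{2} \cdot 7\right)\right)\right) - 1 = \left(\frac{4}{1573} + \left(11043 - \left(7703 - 7 \sqrt{2}\right)\right)\right) - 1 = \left(\frac{4}{1573} + \left(3340 + 7 \sqrt{2}\right)\right) - 1 = \left(\frac{5253824}{1573} + 7 \sqrt{2}\right) - 1 = \frac{5252251}{1573} + 7 \sqrt{2}$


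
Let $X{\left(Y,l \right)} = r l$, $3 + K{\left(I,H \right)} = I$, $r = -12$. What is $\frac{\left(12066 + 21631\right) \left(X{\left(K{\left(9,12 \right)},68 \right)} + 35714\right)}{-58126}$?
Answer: $- \frac{587978953}{29063} \approx -20231.0$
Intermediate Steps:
$K{\left(I,H \right)} = -3 + I$
$X{\left(Y,l \right)} = - 12 l$
$\frac{\left(12066 + 21631\right) \left(X{\left(K{\left(9,12 \right)},68 \right)} + 35714\right)}{-58126} = \frac{\left(12066 + 21631\right) \left(\left(-12\right) 68 + 35714\right)}{-58126} = 33697 \left(-816 + 35714\right) \left(- \frac{1}{58126}\right) = 33697 \cdot 34898 \left(- \frac{1}{58126}\right) = 1175957906 \left(- \frac{1}{58126}\right) = - \frac{587978953}{29063}$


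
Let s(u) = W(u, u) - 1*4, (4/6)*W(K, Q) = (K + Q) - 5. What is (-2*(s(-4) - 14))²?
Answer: 5625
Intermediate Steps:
W(K, Q) = -15/2 + 3*K/2 + 3*Q/2 (W(K, Q) = 3*((K + Q) - 5)/2 = 3*(-5 + K + Q)/2 = -15/2 + 3*K/2 + 3*Q/2)
s(u) = -23/2 + 3*u (s(u) = (-15/2 + 3*u/2 + 3*u/2) - 1*4 = (-15/2 + 3*u) - 4 = -23/2 + 3*u)
(-2*(s(-4) - 14))² = (-2*((-23/2 + 3*(-4)) - 14))² = (-2*((-23/2 - 12) - 14))² = (-2*(-47/2 - 14))² = (-2*(-75/2))² = 75² = 5625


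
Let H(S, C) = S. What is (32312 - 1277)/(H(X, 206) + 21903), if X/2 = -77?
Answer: 31035/21749 ≈ 1.4270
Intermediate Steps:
X = -154 (X = 2*(-77) = -154)
(32312 - 1277)/(H(X, 206) + 21903) = (32312 - 1277)/(-154 + 21903) = 31035/21749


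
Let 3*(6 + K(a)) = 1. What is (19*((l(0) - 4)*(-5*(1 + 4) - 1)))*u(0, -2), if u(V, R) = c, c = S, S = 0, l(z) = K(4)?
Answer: 0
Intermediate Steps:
K(a) = -17/3 (K(a) = -6 + (⅓)*1 = -6 + ⅓ = -17/3)
l(z) = -17/3
c = 0
u(V, R) = 0
(19*((l(0) - 4)*(-5*(1 + 4) - 1)))*u(0, -2) = (19*((-17/3 - 4)*(-5*(1 + 4) - 1)))*0 = (19*(-29*(-5*5 - 1)/3))*0 = (19*(-29*(-25 - 1)/3))*0 = (19*(-29/3*(-26)))*0 = (19*(754/3))*0 = (14326/3)*0 = 0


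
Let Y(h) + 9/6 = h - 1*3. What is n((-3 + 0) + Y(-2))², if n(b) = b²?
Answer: 130321/16 ≈ 8145.1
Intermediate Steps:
Y(h) = -9/2 + h (Y(h) = -3/2 + (h - 1*3) = -3/2 + (h - 3) = -3/2 + (-3 + h) = -9/2 + h)
n((-3 + 0) + Y(-2))² = (((-3 + 0) + (-9/2 - 2))²)² = ((-3 - 13/2)²)² = ((-19/2)²)² = (361/4)² = 130321/16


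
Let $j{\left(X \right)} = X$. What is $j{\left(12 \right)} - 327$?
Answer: $-315$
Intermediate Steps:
$j{\left(12 \right)} - 327 = 12 - 327 = -315$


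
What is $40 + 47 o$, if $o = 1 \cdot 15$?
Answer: $745$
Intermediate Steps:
$o = 15$
$40 + 47 o = 40 + 47 \cdot 15 = 40 + 705 = 745$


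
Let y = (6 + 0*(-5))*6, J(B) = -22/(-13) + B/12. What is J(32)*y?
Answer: 2040/13 ≈ 156.92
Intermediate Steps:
J(B) = 22/13 + B/12 (J(B) = -22*(-1/13) + B*(1/12) = 22/13 + B/12)
y = 36 (y = (6 + 0)*6 = 6*6 = 36)
J(32)*y = (22/13 + (1/12)*32)*36 = (22/13 + 8/3)*36 = (170/39)*36 = 2040/13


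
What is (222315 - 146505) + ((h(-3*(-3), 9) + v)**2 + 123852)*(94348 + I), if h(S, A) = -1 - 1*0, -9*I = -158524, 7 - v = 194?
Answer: 160415486866/9 ≈ 1.7824e+10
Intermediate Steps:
v = -187 (v = 7 - 1*194 = 7 - 194 = -187)
I = 158524/9 (I = -1/9*(-158524) = 158524/9 ≈ 17614.)
h(S, A) = -1 (h(S, A) = -1 + 0 = -1)
(222315 - 146505) + ((h(-3*(-3), 9) + v)**2 + 123852)*(94348 + I) = (222315 - 146505) + ((-1 - 187)**2 + 123852)*(94348 + 158524/9) = 75810 + ((-188)**2 + 123852)*(1007656/9) = 75810 + (35344 + 123852)*(1007656/9) = 75810 + 159196*(1007656/9) = 75810 + 160414804576/9 = 160415486866/9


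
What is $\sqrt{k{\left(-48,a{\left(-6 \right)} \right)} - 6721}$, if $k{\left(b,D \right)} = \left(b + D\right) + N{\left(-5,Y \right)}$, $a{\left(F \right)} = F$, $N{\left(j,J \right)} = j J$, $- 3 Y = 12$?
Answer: $i \sqrt{6755} \approx 82.189 i$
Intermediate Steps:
$Y = -4$ ($Y = \left(- \frac{1}{3}\right) 12 = -4$)
$N{\left(j,J \right)} = J j$
$k{\left(b,D \right)} = 20 + D + b$ ($k{\left(b,D \right)} = \left(b + D\right) - -20 = \left(D + b\right) + 20 = 20 + D + b$)
$\sqrt{k{\left(-48,a{\left(-6 \right)} \right)} - 6721} = \sqrt{\left(20 - 6 - 48\right) - 6721} = \sqrt{-34 - 6721} = \sqrt{-6755} = i \sqrt{6755}$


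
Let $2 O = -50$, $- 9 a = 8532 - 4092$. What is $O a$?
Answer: $\frac{37000}{3} \approx 12333.0$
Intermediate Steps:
$a = - \frac{1480}{3}$ ($a = - \frac{8532 - 4092}{9} = \left(- \frac{1}{9}\right) 4440 = - \frac{1480}{3} \approx -493.33$)
$O = -25$ ($O = \frac{1}{2} \left(-50\right) = -25$)
$O a = \left(-25\right) \left(- \frac{1480}{3}\right) = \frac{37000}{3}$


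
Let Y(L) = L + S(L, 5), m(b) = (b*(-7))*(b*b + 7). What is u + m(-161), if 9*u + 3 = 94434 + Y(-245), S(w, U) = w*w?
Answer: 263141915/9 ≈ 2.9238e+7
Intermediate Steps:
S(w, U) = w**2
m(b) = -7*b*(7 + b**2) (m(b) = (-7*b)*(b**2 + 7) = (-7*b)*(7 + b**2) = -7*b*(7 + b**2))
Y(L) = L + L**2
u = 154211/9 (u = -1/3 + (94434 - 245*(1 - 245))/9 = -1/3 + (94434 - 245*(-244))/9 = -1/3 + (94434 + 59780)/9 = -1/3 + (1/9)*154214 = -1/3 + 154214/9 = 154211/9 ≈ 17135.)
u + m(-161) = 154211/9 - 7*(-161)*(7 + (-161)**2) = 154211/9 - 7*(-161)*(7 + 25921) = 154211/9 - 7*(-161)*25928 = 154211/9 + 29220856 = 263141915/9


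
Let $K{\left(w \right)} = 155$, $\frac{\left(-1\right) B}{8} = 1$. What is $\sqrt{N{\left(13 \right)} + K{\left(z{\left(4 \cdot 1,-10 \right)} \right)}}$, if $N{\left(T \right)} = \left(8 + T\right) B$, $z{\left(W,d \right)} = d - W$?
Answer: $i \sqrt{13} \approx 3.6056 i$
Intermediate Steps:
$B = -8$ ($B = \left(-8\right) 1 = -8$)
$N{\left(T \right)} = -64 - 8 T$ ($N{\left(T \right)} = \left(8 + T\right) \left(-8\right) = -64 - 8 T$)
$\sqrt{N{\left(13 \right)} + K{\left(z{\left(4 \cdot 1,-10 \right)} \right)}} = \sqrt{\left(-64 - 104\right) + 155} = \sqrt{-168 + 155} = \sqrt{-13} = i \sqrt{13}$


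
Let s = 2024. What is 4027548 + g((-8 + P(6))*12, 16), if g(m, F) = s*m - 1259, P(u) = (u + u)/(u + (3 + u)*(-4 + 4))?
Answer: 3880561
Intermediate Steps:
P(u) = 2 (P(u) = (2*u)/(u + (3 + u)*0) = (2*u)/(u + 0) = (2*u)/u = 2)
g(m, F) = -1259 + 2024*m (g(m, F) = 2024*m - 1259 = -1259 + 2024*m)
4027548 + g((-8 + P(6))*12, 16) = 4027548 + (-1259 + 2024*((-8 + 2)*12)) = 4027548 + (-1259 + 2024*(-6*12)) = 4027548 + (-1259 + 2024*(-72)) = 4027548 + (-1259 - 145728) = 4027548 - 146987 = 3880561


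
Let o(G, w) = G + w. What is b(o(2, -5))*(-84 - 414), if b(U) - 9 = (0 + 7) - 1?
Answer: -7470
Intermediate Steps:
b(U) = 15 (b(U) = 9 + ((0 + 7) - 1) = 9 + (7 - 1) = 9 + 6 = 15)
b(o(2, -5))*(-84 - 414) = 15*(-84 - 414) = 15*(-498) = -7470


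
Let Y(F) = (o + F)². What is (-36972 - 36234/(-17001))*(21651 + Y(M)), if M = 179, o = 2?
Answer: -3799920893784/1889 ≈ -2.0116e+9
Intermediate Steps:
Y(F) = (2 + F)²
(-36972 - 36234/(-17001))*(21651 + Y(M)) = (-36972 - 36234/(-17001))*(21651 + (2 + 179)²) = (-36972 - 36234*(-1/17001))*(21651 + 181²) = (-36972 + 4026/1889)*(21651 + 32761) = -69836082/1889*54412 = -3799920893784/1889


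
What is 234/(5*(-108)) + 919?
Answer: 27557/30 ≈ 918.57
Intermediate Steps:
234/(5*(-108)) + 919 = 234/(-540) + 919 = -1/540*234 + 919 = -13/30 + 919 = 27557/30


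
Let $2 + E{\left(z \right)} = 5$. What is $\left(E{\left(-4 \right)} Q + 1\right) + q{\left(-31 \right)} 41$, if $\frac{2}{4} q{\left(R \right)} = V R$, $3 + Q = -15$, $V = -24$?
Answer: $60955$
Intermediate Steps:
$E{\left(z \right)} = 3$ ($E{\left(z \right)} = -2 + 5 = 3$)
$Q = -18$ ($Q = -3 - 15 = -18$)
$q{\left(R \right)} = - 48 R$ ($q{\left(R \right)} = 2 \left(- 24 R\right) = - 48 R$)
$\left(E{\left(-4 \right)} Q + 1\right) + q{\left(-31 \right)} 41 = \left(3 \left(-18\right) + 1\right) + \left(-48\right) \left(-31\right) 41 = \left(-54 + 1\right) + 1488 \cdot 41 = -53 + 61008 = 60955$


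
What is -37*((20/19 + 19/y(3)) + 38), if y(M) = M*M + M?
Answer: -342805/228 ≈ -1503.5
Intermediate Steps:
y(M) = M + M**2 (y(M) = M**2 + M = M + M**2)
-37*((20/19 + 19/y(3)) + 38) = -37*((20/19 + 19/((3*(1 + 3)))) + 38) = -37*((20*(1/19) + 19/((3*4))) + 38) = -37*((20/19 + 19/12) + 38) = -37*(601/228 + 38) = -37*9265/228 = -342805/228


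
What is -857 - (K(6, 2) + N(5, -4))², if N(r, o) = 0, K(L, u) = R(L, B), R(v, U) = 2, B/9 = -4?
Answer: -861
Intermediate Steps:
B = -36 (B = 9*(-4) = -36)
K(L, u) = 2
-857 - (K(6, 2) + N(5, -4))² = -857 - (2 + 0)² = -857 - 1*2² = -857 - 1*4 = -857 - 4 = -861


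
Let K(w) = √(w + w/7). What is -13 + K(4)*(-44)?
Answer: -13 - 176*√14/7 ≈ -107.08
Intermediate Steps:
K(w) = 2*√14*√w/7 (K(w) = √(w + w*(⅐)) = √(w + w/7) = √(8*w/7) = 2*√14*√w/7)
-13 + K(4)*(-44) = -13 + (2*√14*√4/7)*(-44) = -13 + ((2/7)*√14*2)*(-44) = -13 + (4*√14/7)*(-44) = -13 - 176*√14/7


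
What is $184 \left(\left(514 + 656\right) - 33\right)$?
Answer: $209208$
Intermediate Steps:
$184 \left(\left(514 + 656\right) - 33\right) = 184 \left(1170 - 33\right) = 184 \cdot 1137 = 209208$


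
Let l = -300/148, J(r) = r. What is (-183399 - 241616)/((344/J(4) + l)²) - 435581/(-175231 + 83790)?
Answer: -48999678597066/882721030009 ≈ -55.510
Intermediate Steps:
l = -75/37 (l = -300*1/148 = -75/37 ≈ -2.0270)
(-183399 - 241616)/((344/J(4) + l)²) - 435581/(-175231 + 83790) = (-183399 - 241616)/((344/4 - 75/37)²) - 435581/(-175231 + 83790) = -425015/(344*(¼) - 75/37)² - 435581/(-91441) = -425015/(86 - 75/37)² - 435581*(-1/91441) = -425015/((3107/37)²) + 435581/91441 = -425015/9653449/1369 + 435581/91441 = -425015*1369/9653449 + 435581/91441 = -581845535/9653449 + 435581/91441 = -48999678597066/882721030009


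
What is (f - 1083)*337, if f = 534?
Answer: -185013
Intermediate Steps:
(f - 1083)*337 = (534 - 1083)*337 = -549*337 = -185013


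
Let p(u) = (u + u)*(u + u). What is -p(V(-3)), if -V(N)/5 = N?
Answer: -900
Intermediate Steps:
V(N) = -5*N
p(u) = 4*u² (p(u) = (2*u)*(2*u) = 4*u²)
-p(V(-3)) = -4*(-5*(-3))² = -4*15² = -4*225 = -1*900 = -900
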